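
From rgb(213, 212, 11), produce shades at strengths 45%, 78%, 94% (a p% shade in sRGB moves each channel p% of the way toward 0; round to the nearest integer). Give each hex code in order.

#757506, #2F2F02, #0D0D01

45%: (213 − 95.85 = 117.15→117, 212 − 95.4 = 116.6→117, 11 − 4.95 = 6.05→6) → #757506
78%: (213 − 166.14 = 46.86→47, 212 − 165.36 = 46.64→47, 11 − 8.58 = 2.42→2) → #2F2F02
94%: (213 − 200.22 = 12.78→13, 212 − 199.28 = 12.72→13, 11 − 10.34 = 0.66→1) → #0D0D01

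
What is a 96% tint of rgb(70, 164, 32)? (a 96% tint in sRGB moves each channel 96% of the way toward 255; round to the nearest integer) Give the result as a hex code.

#F8FBF6

Per channel, c → c + 0.96(255 − c):
  R: 70 + 0.96×(255−70) = 70 + 177.6 = 247.6 → 248
  G: 164 + 0.96×(255−164) = 164 + 87.36 = 251.36 → 251
  B: 32 + 0.96×(255−32) = 32 + 214.08 = 246.08 → 246
rgb(248, 251, 246) = #F8FBF6.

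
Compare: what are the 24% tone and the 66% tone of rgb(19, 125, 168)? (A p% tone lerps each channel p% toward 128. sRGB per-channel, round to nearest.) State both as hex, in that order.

#2D7E9E, #5B7F8E

24% tone:
  R: 19 + 0.24×(128−19) = 19 + 26.16 = 45.16 → 45
  G: 125 + 0.24×(128−125) = 125 + 0.72 = 125.72 → 126
  B: 168 + 0.24×(128−168) = 168 − 9.6 = 158.4 → 158
  → #2D7E9E
66% tone:
  R: 19 + 0.66×(128−19) = 19 + 71.94 = 90.94 → 91
  G: 125 + 1.98 = 126.98 → 127
  B: 168 − 26.4 = 141.6 → 142
  → #5B7F8E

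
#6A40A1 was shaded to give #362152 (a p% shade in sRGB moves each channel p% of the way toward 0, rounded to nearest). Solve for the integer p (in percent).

49%

#6A40A1 is rgb(106, 64, 161); #362152 is rgb(54, 33, 82).
On the B channel (widest range): 82 ≈ 161 + (p/100)(0 − 161), so p ≈ 100×(82 − 161)/(0 − 161) = -7900/-161 = 49.07.
p = 49 reproduces all three channels after rounding.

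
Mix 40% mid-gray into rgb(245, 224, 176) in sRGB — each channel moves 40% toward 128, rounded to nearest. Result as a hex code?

#C6BA9D

A 40% tone moves each channel 40% toward 128:
  R: 245 + 0.4×(128−245) = 245 − 46.8 = 198.2 → 198
  G: 224 + 0.4×(128−224) = 224 − 38.4 = 185.6 → 186
  B: 176 + 0.4×(128−176) = 176 − 19.2 = 156.8 → 157
rgb(198, 186, 157) = #C6BA9D.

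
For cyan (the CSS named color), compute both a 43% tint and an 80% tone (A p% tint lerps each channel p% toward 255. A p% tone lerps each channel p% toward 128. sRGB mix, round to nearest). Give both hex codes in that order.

CSS cyan is rgb(0, 255, 255).
43% tint:
  R: 0 + 0.43×(255−0) = 0 + 109.65 = 109.65 → 110
  G: 255 + 0.43×(255−255) = 255 + 0 = 255 → 255
  B: 255 + 0 = 255 → 255
  → #6EFFFF
80% tone:
  R: 0 + 102.4 = 102.4 → 102
  G: 255 + 0.8×(128−255) = 255 − 101.6 = 153.4 → 153
  B: 255 + 0.8×(128−255) = 255 − 101.6 = 153.4 → 153
  → #669999

#6EFFFF, #669999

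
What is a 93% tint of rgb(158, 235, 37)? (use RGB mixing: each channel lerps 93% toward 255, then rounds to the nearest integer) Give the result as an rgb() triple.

rgb(248, 254, 240)

A 93% tint moves each channel 93% toward 255:
  R: 158 + 0.93×(255−158) = 158 + 90.21 = 248.21 → 248
  G: 235 + 0.93×(255−235) = 235 + 18.6 = 253.6 → 254
  B: 37 + 202.74 = 239.74 → 240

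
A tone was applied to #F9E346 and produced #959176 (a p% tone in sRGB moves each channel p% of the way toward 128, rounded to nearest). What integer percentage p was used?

#F9E346 is rgb(249, 227, 70); #959176 is rgb(149, 145, 118).
On the R channel (widest range): 149 ≈ 249 + (p/100)(128 − 249), so p ≈ 100×(149 − 249)/(128 − 249) = -10000/-121 = 82.64.
p = 83 reproduces all three channels after rounding.

83%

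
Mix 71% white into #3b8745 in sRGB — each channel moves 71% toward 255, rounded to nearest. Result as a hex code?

#3b8745 is rgb(59, 135, 69).
Per channel, c → c + 0.71(255 − c):
  R: 59 + 139.16 = 198.16 → 198
  G: 135 + 0.71×(255−135) = 135 + 85.2 = 220.2 → 220
  B: 69 + 132.06 = 201.06 → 201
rgb(198, 220, 201) = #c6dcc9.

#c6dcc9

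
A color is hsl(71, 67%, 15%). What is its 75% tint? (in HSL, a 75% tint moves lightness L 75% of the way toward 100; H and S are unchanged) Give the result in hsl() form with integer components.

hsl(71, 67%, 79%)

L moves 75% from 15 toward 100: 15 + 63.75 = 78.75 → 79.
H and S are unchanged.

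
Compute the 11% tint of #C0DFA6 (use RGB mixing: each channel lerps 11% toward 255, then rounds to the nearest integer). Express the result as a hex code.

#C0DFA6 is rgb(192, 223, 166).
Per channel, c → c + 0.11(255 − c):
  R: 192 + 6.93 = 198.93 → 199
  G: 223 + 0.11×(255−223) = 223 + 3.52 = 226.52 → 227
  B: 166 + 0.11×(255−166) = 166 + 9.79 = 175.79 → 176
rgb(199, 227, 176) = #C7E3B0.

#C7E3B0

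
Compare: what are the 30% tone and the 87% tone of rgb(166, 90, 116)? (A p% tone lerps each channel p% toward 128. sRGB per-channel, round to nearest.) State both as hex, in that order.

#9b6578, #857b7e

30% tone:
  R: 166 − 11.4 = 154.6 → 155
  G: 90 + 0.3×(128−90) = 90 + 11.4 = 101.4 → 101
  B: 116 + 0.3×(128−116) = 116 + 3.6 = 119.6 → 120
  → #9b6578
87% tone:
  R: 166 − 33.06 = 132.94 → 133
  G: 90 + 33.06 = 123.06 → 123
  B: 116 + 10.44 = 126.44 → 126
  → #857b7e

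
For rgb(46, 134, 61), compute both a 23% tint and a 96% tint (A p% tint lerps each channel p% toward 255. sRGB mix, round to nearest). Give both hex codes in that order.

#5EA26A, #F7FAF7

23% tint:
  R: 46 + 0.23×(255−46) = 46 + 48.07 = 94.07 → 94
  G: 134 + 0.23×(255−134) = 134 + 27.83 = 161.83 → 162
  B: 61 + 0.23×(255−61) = 61 + 44.62 = 105.62 → 106
  → #5EA26A
96% tint:
  R: 46 + 200.64 = 246.64 → 247
  G: 134 + 0.96×(255−134) = 134 + 116.16 = 250.16 → 250
  B: 61 + 186.24 = 247.24 → 247
  → #F7FAF7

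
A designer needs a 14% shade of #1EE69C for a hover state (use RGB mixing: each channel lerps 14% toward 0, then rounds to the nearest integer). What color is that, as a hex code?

#1AC686

#1EE69C is rgb(30, 230, 156).
A 14% shade moves each channel 14% toward 0:
  R: 30 − 4.2 = 25.8 → 26
  G: 230 + 0.14×(0−230) = 230 − 32.2 = 197.8 → 198
  B: 156 − 21.84 = 134.16 → 134
rgb(26, 198, 134) = #1AC686.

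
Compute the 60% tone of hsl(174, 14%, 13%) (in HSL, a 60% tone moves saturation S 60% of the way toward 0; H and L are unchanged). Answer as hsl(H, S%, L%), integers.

S moves 60% from 14 toward 0: 14 − 8.4 = 5.6 → 6.
H and L are unchanged.

hsl(174, 6%, 13%)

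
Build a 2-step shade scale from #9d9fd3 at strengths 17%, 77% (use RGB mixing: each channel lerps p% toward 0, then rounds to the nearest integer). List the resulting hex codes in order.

#9d9fd3 is rgb(157, 159, 211).
17%: (157 − 26.69 = 130.31→130, 159 − 27.03 = 131.97→132, 211 − 35.87 = 175.13→175) → #8284af
77%: (157 − 120.89 = 36.11→36, 159 − 122.43 = 36.57→37, 211 − 162.47 = 48.53→49) → #242531

#8284af, #242531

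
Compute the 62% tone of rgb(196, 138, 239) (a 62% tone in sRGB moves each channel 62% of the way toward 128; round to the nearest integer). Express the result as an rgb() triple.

rgb(154, 132, 170)

A 62% tone moves each channel 62% toward 128:
  R: 196 + 0.62×(128−196) = 196 − 42.16 = 153.84 → 154
  G: 138 − 6.2 = 131.8 → 132
  B: 239 − 68.82 = 170.18 → 170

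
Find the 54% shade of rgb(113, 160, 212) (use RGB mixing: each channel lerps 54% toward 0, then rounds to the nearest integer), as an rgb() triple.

rgb(52, 74, 98)

Lerp each channel 54% toward 0:
  R: 113 − 61.02 = 51.98 → 52
  G: 160 + 0.54×(0−160) = 160 − 86.4 = 73.6 → 74
  B: 212 + 0.54×(0−212) = 212 − 114.48 = 97.52 → 98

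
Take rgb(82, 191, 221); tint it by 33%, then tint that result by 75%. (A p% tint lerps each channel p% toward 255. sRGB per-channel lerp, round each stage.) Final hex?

#E2F4F9

A 33% tint moves each channel 33% toward 255:
  R: 82 + 57.09 = 139.09 → 139
  G: 191 + 21.12 = 212.12 → 212
  B: 221 + 11.22 = 232.22 → 232
After the tint: rgb(139, 212, 232) = #8BD4E8.
Lerp each channel 75% toward 255:
  R: 139 + 0.75×(255−139) = 139 + 87 = 226 → 226
  G: 212 + 0.75×(255−212) = 212 + 32.25 = 244.25 → 244
  B: 232 + 17.25 = 249.25 → 249
rgb(226, 244, 249) = #E2F4F9.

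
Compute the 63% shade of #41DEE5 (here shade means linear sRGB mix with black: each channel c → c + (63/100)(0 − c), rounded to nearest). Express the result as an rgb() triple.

rgb(24, 82, 85)

#41DEE5 is rgb(65, 222, 229).
Lerp each channel 63% toward 0:
  R: 65 + 0.63×(0−65) = 65 − 40.95 = 24.05 → 24
  G: 222 + 0.63×(0−222) = 222 − 139.86 = 82.14 → 82
  B: 229 + 0.63×(0−229) = 229 − 144.27 = 84.73 → 85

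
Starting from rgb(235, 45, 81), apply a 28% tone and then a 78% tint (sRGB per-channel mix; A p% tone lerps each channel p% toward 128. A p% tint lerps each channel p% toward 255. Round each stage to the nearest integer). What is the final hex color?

Lerp each channel 28% toward 128:
  R: 235 − 29.96 = 205.04 → 205
  G: 45 + 23.24 = 68.24 → 68
  B: 81 + 0.28×(128−81) = 81 + 13.16 = 94.16 → 94
After the tone: rgb(205, 68, 94) = #CD445E.
Lerp each channel 78% toward 255:
  R: 205 + 39 = 244 → 244
  G: 68 + 145.86 = 213.86 → 214
  B: 94 + 0.78×(255−94) = 94 + 125.58 = 219.58 → 220
rgb(244, 214, 220) = #F4D6DC.

#F4D6DC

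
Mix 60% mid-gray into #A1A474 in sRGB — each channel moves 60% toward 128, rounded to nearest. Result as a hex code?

#A1A474 is rgb(161, 164, 116).
Lerp each channel 60% toward 128:
  R: 161 − 19.8 = 141.2 → 141
  G: 164 + 0.6×(128−164) = 164 − 21.6 = 142.4 → 142
  B: 116 + 0.6×(128−116) = 116 + 7.2 = 123.2 → 123
rgb(141, 142, 123) = #8D8E7B.

#8D8E7B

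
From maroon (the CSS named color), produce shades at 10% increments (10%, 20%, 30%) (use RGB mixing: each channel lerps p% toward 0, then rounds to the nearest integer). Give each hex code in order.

#730000, #660000, #5a0000

CSS maroon is rgb(128, 0, 0).
10%: (128 − 12.8 = 115.2→115, 0→0, 0→0) → #730000
20%: (128 − 25.6 = 102.4→102, 0→0, 0→0) → #660000
30%: (128 − 38.4 = 89.6→90, 0→0, 0→0) → #5a0000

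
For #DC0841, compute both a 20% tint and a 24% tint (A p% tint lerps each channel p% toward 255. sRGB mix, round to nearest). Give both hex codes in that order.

#DC0841 is rgb(220, 8, 65).
20% tint:
  R: 220 + 0.2×(255−220) = 220 + 7 = 227 → 227
  G: 8 + 0.2×(255−8) = 8 + 49.4 = 57.4 → 57
  B: 65 + 0.2×(255−65) = 65 + 38 = 103 → 103
  → #E33967
24% tint:
  R: 220 + 8.4 = 228.4 → 228
  G: 8 + 59.28 = 67.28 → 67
  B: 65 + 45.6 = 110.6 → 111
  → #E4436F

#E33967, #E4436F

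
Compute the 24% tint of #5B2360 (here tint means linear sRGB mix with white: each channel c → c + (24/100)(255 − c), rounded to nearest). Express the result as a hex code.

#825886

#5B2360 is rgb(91, 35, 96).
Lerp each channel 24% toward 255:
  R: 91 + 39.36 = 130.36 → 130
  G: 35 + 52.8 = 87.8 → 88
  B: 96 + 38.16 = 134.16 → 134
rgb(130, 88, 134) = #825886.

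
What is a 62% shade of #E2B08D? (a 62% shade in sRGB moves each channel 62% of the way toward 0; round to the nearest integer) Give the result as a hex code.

#564336

#E2B08D is rgb(226, 176, 141).
A 62% shade moves each channel 62% toward 0:
  R: 226 − 140.12 = 85.88 → 86
  G: 176 − 109.12 = 66.88 → 67
  B: 141 + 0.62×(0−141) = 141 − 87.42 = 53.58 → 54
rgb(86, 67, 54) = #564336.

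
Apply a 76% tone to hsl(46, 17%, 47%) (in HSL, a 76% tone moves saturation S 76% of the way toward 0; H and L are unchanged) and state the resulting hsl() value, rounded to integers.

hsl(46, 4%, 47%)

S moves 76% from 17 toward 0: 17 − 12.92 = 4.08 → 4.
H and L are unchanged.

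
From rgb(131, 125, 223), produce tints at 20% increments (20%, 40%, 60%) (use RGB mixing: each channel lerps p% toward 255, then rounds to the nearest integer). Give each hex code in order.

20%: (131 + 24.8 = 155.8→156, 125 + 26 = 151→151, 223 + 6.4 = 229.4→229) → #9c97e5
40%: (131 + 49.6 = 180.6→181, 125 + 52 = 177→177, 223 + 12.8 = 235.8→236) → #b5b1ec
60%: (131 + 74.4 = 205.4→205, 125 + 78 = 203→203, 223 + 19.2 = 242.2→242) → #cdcbf2

#9c97e5, #b5b1ec, #cdcbf2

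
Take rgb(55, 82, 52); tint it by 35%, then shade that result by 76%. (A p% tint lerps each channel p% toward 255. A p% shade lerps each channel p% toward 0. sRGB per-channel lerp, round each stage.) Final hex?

A 35% tint moves each channel 35% toward 255:
  R: 55 + 70 = 125 → 125
  G: 82 + 60.55 = 142.55 → 143
  B: 52 + 71.05 = 123.05 → 123
After the tint: rgb(125, 143, 123) = #7D8F7B.
Lerp each channel 76% toward 0:
  R: 125 − 95 = 30 → 30
  G: 143 + 0.76×(0−143) = 143 − 108.68 = 34.32 → 34
  B: 123 − 93.48 = 29.52 → 30
rgb(30, 34, 30) = #1E221E.

#1E221E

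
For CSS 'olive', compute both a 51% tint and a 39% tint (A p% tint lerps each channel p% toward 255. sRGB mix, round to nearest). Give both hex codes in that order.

#C1C182, #B2B263

CSS olive is rgb(128, 128, 0).
51% tint:
  R: 128 + 0.51×(255−128) = 128 + 64.77 = 192.77 → 193
  G: 128 + 0.51×(255−128) = 128 + 64.77 = 192.77 → 193
  B: 0 + 130.05 = 130.05 → 130
  → #C1C182
39% tint:
  R: 128 + 0.39×(255−128) = 128 + 49.53 = 177.53 → 178
  G: 128 + 0.39×(255−128) = 128 + 49.53 = 177.53 → 178
  B: 0 + 0.39×(255−0) = 0 + 99.45 = 99.45 → 99
  → #B2B263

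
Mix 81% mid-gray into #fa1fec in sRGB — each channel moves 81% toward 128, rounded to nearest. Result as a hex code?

#fa1fec is rgb(250, 31, 236).
Lerp each channel 81% toward 128:
  R: 250 − 98.82 = 151.18 → 151
  G: 31 + 0.81×(128−31) = 31 + 78.57 = 109.57 → 110
  B: 236 + 0.81×(128−236) = 236 − 87.48 = 148.52 → 149
rgb(151, 110, 149) = #976e95.

#976e95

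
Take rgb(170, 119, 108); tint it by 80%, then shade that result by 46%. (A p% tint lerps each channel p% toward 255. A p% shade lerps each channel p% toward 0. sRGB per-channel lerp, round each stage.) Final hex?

#817B7A

An 80% tint moves each channel 80% toward 255:
  R: 170 + 68 = 238 → 238
  G: 119 + 108.8 = 227.8 → 228
  B: 108 + 117.6 = 225.6 → 226
After the tint: rgb(238, 228, 226) = #EEE4E2.
A 46% shade moves each channel 46% toward 0:
  R: 238 + 0.46×(0−238) = 238 − 109.48 = 128.52 → 129
  G: 228 + 0.46×(0−228) = 228 − 104.88 = 123.12 → 123
  B: 226 − 103.96 = 122.04 → 122
rgb(129, 123, 122) = #817B7A.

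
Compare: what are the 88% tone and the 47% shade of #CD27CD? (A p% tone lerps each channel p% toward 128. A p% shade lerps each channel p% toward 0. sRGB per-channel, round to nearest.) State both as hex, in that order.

#CD27CD is rgb(205, 39, 205).
88% tone:
  R: 205 + 0.88×(128−205) = 205 − 67.76 = 137.24 → 137
  G: 39 + 0.88×(128−39) = 39 + 78.32 = 117.32 → 117
  B: 205 − 67.76 = 137.24 → 137
  → #897589
47% shade:
  R: 205 − 96.35 = 108.65 → 109
  G: 39 − 18.33 = 20.67 → 21
  B: 205 + 0.47×(0−205) = 205 − 96.35 = 108.65 → 109
  → #6D156D

#897589, #6D156D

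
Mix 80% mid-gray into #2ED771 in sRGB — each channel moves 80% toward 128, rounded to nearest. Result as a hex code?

#2ED771 is rgb(46, 215, 113).
Per channel, c → c + 0.8(128 − c):
  R: 46 + 65.6 = 111.6 → 112
  G: 215 − 69.6 = 145.4 → 145
  B: 113 + 12 = 125 → 125
rgb(112, 145, 125) = #70917D.

#70917D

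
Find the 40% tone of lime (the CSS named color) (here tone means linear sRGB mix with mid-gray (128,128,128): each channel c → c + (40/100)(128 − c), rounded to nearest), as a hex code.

CSS lime is rgb(0, 255, 0).
Lerp each channel 40% toward 128:
  R: 0 + 0.4×(128−0) = 0 + 51.2 = 51.2 → 51
  G: 255 + 0.4×(128−255) = 255 − 50.8 = 204.2 → 204
  B: 0 + 0.4×(128−0) = 0 + 51.2 = 51.2 → 51
rgb(51, 204, 51) = #33CC33.

#33CC33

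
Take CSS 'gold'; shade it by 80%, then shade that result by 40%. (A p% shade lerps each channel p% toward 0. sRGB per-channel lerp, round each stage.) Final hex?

#1f1a00

CSS gold is rgb(255, 215, 0).
Per channel, c → c + 0.8(0 − c):
  R: 255 − 204 = 51 → 51
  G: 215 + 0.8×(0−215) = 215 − 172 = 43 → 43
  B: 0 + 0 = 0 → 0
After the shade: rgb(51, 43, 0) = #332b00.
A 40% shade moves each channel 40% toward 0:
  R: 51 + 0.4×(0−51) = 51 − 20.4 = 30.6 → 31
  G: 43 − 17.2 = 25.8 → 26
  B: 0 + 0.4×(0−0) = 0 + 0 = 0 → 0
rgb(31, 26, 0) = #1f1a00.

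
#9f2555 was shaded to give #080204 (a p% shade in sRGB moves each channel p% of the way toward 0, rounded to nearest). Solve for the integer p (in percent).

#9f2555 is rgb(159, 37, 85); #080204 is rgb(8, 2, 4).
On the R channel (widest range): 8 ≈ 159 + (p/100)(0 − 159), so p ≈ 100×(8 − 159)/(0 − 159) = -15100/-159 = 94.97.
p = 95 reproduces all three channels after rounding.

95%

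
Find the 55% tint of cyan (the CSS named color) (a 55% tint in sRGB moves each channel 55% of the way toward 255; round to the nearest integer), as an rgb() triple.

rgb(140, 255, 255)

CSS cyan is rgb(0, 255, 255).
Per channel, c → c + 0.55(255 − c):
  R: 0 + 140.25 = 140.25 → 140
  G: 255 + 0 = 255 → 255
  B: 255 + 0.55×(255−255) = 255 + 0 = 255 → 255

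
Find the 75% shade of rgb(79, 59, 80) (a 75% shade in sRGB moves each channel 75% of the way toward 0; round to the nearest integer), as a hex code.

#140f14

Per channel, c → c + 0.75(0 − c):
  R: 79 + 0.75×(0−79) = 79 − 59.25 = 19.75 → 20
  G: 59 − 44.25 = 14.75 → 15
  B: 80 − 60 = 20 → 20
rgb(20, 15, 20) = #140f14.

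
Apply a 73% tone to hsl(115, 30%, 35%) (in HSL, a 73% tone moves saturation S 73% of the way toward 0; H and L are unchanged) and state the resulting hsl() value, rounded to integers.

hsl(115, 8%, 35%)

S moves 73% from 30 toward 0: 30 − 21.9 = 8.1 → 8.
H and L are unchanged.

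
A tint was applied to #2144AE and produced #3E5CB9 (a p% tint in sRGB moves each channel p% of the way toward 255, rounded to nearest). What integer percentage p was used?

13%

#2144AE is rgb(33, 68, 174); #3E5CB9 is rgb(62, 92, 185).
On the R channel (widest range): 62 ≈ 33 + (p/100)(255 − 33), so p ≈ 100×(62 − 33)/(255 − 33) = 2900/222 = 13.06.
p = 13 reproduces all three channels after rounding.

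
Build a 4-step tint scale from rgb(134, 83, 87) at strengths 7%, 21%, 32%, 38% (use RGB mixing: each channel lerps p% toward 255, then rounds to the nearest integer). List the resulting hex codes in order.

#8e5f63, #9f777a, #ad8a8d, #b49497

7%: (134 + 8.47 = 142.47→142, 83 + 12.04 = 95.04→95, 87 + 11.76 = 98.76→99) → #8e5f63
21%: (134 + 25.41 = 159.41→159, 83 + 36.12 = 119.12→119, 87 + 35.28 = 122.28→122) → #9f777a
32%: (134 + 38.72 = 172.72→173, 83 + 55.04 = 138.04→138, 87 + 53.76 = 140.76→141) → #ad8a8d
38%: (134 + 45.98 = 179.98→180, 83 + 65.36 = 148.36→148, 87 + 63.84 = 150.84→151) → #b49497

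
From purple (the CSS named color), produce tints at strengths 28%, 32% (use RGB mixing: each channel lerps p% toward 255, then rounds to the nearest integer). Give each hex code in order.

#A447A4, #A952A9

CSS purple is rgb(128, 0, 128).
28%: (128 + 35.56 = 163.56→164, 0 + 71.4 = 71.4→71, 128 + 35.56 = 163.56→164) → #A447A4
32%: (128 + 40.64 = 168.64→169, 0 + 81.6 = 81.6→82, 128 + 40.64 = 168.64→169) → #A952A9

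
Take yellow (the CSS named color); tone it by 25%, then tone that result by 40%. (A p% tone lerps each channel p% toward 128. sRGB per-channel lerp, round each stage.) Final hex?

#b9b946

CSS yellow is rgb(255, 255, 0).
Per channel, c → c + 0.25(128 − c):
  R: 255 − 31.75 = 223.25 → 223
  G: 255 + 0.25×(128−255) = 255 − 31.75 = 223.25 → 223
  B: 0 + 0.25×(128−0) = 0 + 32 = 32 → 32
After the tone: rgb(223, 223, 32) = #dfdf20.
Per channel, c → c + 0.4(128 − c):
  R: 223 + 0.4×(128−223) = 223 − 38 = 185 → 185
  G: 223 − 38 = 185 → 185
  B: 32 + 38.4 = 70.4 → 70
rgb(185, 185, 70) = #b9b946.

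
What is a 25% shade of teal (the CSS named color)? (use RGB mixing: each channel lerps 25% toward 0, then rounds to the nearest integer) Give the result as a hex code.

#006060

CSS teal is rgb(0, 128, 128).
Lerp each channel 25% toward 0:
  R: 0 + 0 = 0 → 0
  G: 128 + 0.25×(0−128) = 128 − 32 = 96 → 96
  B: 128 + 0.25×(0−128) = 128 − 32 = 96 → 96
rgb(0, 96, 96) = #006060.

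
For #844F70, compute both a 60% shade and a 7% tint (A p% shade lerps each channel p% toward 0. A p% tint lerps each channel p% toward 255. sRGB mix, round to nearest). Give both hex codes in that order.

#844F70 is rgb(132, 79, 112).
60% shade:
  R: 132 + 0.6×(0−132) = 132 − 79.2 = 52.8 → 53
  G: 79 + 0.6×(0−79) = 79 − 47.4 = 31.6 → 32
  B: 112 − 67.2 = 44.8 → 45
  → #35202D
7% tint:
  R: 132 + 0.07×(255−132) = 132 + 8.61 = 140.61 → 141
  G: 79 + 0.07×(255−79) = 79 + 12.32 = 91.32 → 91
  B: 112 + 0.07×(255−112) = 112 + 10.01 = 122.01 → 122
  → #8D5B7A

#35202D, #8D5B7A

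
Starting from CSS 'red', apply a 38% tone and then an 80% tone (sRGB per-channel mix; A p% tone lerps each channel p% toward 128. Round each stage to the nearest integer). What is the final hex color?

CSS red is rgb(255, 0, 0).
Lerp each channel 38% toward 128:
  R: 255 − 48.26 = 206.74 → 207
  G: 0 + 0.38×(128−0) = 0 + 48.64 = 48.64 → 49
  B: 0 + 0.38×(128−0) = 0 + 48.64 = 48.64 → 49
After the tone: rgb(207, 49, 49) = #cf3131.
Lerp each channel 80% toward 128:
  R: 207 − 63.2 = 143.8 → 144
  G: 49 + 63.2 = 112.2 → 112
  B: 49 + 63.2 = 112.2 → 112
rgb(144, 112, 112) = #907070.

#907070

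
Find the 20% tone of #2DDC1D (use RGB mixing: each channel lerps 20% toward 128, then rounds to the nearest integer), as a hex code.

#3ECA31

#2DDC1D is rgb(45, 220, 29).
Lerp each channel 20% toward 128:
  R: 45 + 0.2×(128−45) = 45 + 16.6 = 61.6 → 62
  G: 220 − 18.4 = 201.6 → 202
  B: 29 + 19.8 = 48.8 → 49
rgb(62, 202, 49) = #3ECA31.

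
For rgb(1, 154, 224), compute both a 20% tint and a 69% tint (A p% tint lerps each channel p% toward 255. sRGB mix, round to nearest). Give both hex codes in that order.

#34AEE6, #B0E0F5

20% tint:
  R: 1 + 0.2×(255−1) = 1 + 50.8 = 51.8 → 52
  G: 154 + 0.2×(255−154) = 154 + 20.2 = 174.2 → 174
  B: 224 + 6.2 = 230.2 → 230
  → #34AEE6
69% tint:
  R: 1 + 0.69×(255−1) = 1 + 175.26 = 176.26 → 176
  G: 154 + 69.69 = 223.69 → 224
  B: 224 + 0.69×(255−224) = 224 + 21.39 = 245.39 → 245
  → #B0E0F5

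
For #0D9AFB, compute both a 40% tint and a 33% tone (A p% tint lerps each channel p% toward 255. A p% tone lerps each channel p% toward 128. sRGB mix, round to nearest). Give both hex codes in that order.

#6EC2FD, #3391D2

#0D9AFB is rgb(13, 154, 251).
40% tint:
  R: 13 + 96.8 = 109.8 → 110
  G: 154 + 0.4×(255−154) = 154 + 40.4 = 194.4 → 194
  B: 251 + 0.4×(255−251) = 251 + 1.6 = 252.6 → 253
  → #6EC2FD
33% tone:
  R: 13 + 0.33×(128−13) = 13 + 37.95 = 50.95 → 51
  G: 154 + 0.33×(128−154) = 154 − 8.58 = 145.42 → 145
  B: 251 − 40.59 = 210.41 → 210
  → #3391D2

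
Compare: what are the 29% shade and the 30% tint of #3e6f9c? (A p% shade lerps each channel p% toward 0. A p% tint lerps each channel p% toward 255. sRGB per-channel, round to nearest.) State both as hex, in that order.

#2c4f6f, #789aba

#3e6f9c is rgb(62, 111, 156).
29% shade:
  R: 62 − 17.98 = 44.02 → 44
  G: 111 + 0.29×(0−111) = 111 − 32.19 = 78.81 → 79
  B: 156 + 0.29×(0−156) = 156 − 45.24 = 110.76 → 111
  → #2c4f6f
30% tint:
  R: 62 + 0.3×(255−62) = 62 + 57.9 = 119.9 → 120
  G: 111 + 0.3×(255−111) = 111 + 43.2 = 154.2 → 154
  B: 156 + 29.7 = 185.7 → 186
  → #789aba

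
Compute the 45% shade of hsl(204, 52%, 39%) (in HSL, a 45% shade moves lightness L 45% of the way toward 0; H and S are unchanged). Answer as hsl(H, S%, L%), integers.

L moves 45% from 39 toward 0: 39 − 17.55 = 21.45 → 21.
H and S are unchanged.

hsl(204, 52%, 21%)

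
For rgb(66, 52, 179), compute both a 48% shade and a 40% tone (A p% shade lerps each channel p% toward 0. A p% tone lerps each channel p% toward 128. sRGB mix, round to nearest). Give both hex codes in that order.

#221b5d, #5b529f

48% shade:
  R: 66 + 0.48×(0−66) = 66 − 31.68 = 34.32 → 34
  G: 52 + 0.48×(0−52) = 52 − 24.96 = 27.04 → 27
  B: 179 − 85.92 = 93.08 → 93
  → #221b5d
40% tone:
  R: 66 + 0.4×(128−66) = 66 + 24.8 = 90.8 → 91
  G: 52 + 0.4×(128−52) = 52 + 30.4 = 82.4 → 82
  B: 179 + 0.4×(128−179) = 179 − 20.4 = 158.6 → 159
  → #5b529f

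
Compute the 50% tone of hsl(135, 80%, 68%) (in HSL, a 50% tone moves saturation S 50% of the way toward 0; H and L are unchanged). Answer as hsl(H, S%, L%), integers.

S moves 50% from 80 toward 0: 80 − 40 = 40 → 40.
H and L are unchanged.

hsl(135, 40%, 68%)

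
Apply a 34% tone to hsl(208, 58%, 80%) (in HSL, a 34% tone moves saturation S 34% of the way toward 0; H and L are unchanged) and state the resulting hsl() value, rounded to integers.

S moves 34% from 58 toward 0: 58 − 19.72 = 38.28 → 38.
H and L are unchanged.

hsl(208, 38%, 80%)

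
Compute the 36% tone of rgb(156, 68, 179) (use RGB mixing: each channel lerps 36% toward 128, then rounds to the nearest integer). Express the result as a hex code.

#925AA1

Per channel, c → c + 0.36(128 − c):
  R: 156 − 10.08 = 145.92 → 146
  G: 68 + 0.36×(128−68) = 68 + 21.6 = 89.6 → 90
  B: 179 − 18.36 = 160.64 → 161
rgb(146, 90, 161) = #925AA1.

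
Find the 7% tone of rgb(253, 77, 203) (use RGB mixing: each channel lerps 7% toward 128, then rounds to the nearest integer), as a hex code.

A 7% tone moves each channel 7% toward 128:
  R: 253 − 8.75 = 244.25 → 244
  G: 77 + 3.57 = 80.57 → 81
  B: 203 − 5.25 = 197.75 → 198
rgb(244, 81, 198) = #f451c6.

#f451c6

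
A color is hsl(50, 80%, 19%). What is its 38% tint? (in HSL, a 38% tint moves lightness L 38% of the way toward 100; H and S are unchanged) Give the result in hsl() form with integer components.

L moves 38% from 19 toward 100: 19 + 30.78 = 49.78 → 50.
H and S are unchanged.

hsl(50, 80%, 50%)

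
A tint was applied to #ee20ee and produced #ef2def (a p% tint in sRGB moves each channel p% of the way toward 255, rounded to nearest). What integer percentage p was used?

#ee20ee is rgb(238, 32, 238); #ef2def is rgb(239, 45, 239).
On the G channel (widest range): 45 ≈ 32 + (p/100)(255 − 32), so p ≈ 100×(45 − 32)/(255 − 32) = 1300/223 = 5.83.
p = 6 reproduces all three channels after rounding.

6%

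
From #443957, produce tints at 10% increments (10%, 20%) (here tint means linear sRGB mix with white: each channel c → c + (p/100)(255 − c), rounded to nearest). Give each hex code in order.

#443957 is rgb(68, 57, 87).
10%: (68 + 18.7 = 86.7→87, 57 + 19.8 = 76.8→77, 87 + 16.8 = 103.8→104) → #574D68
20%: (68 + 37.4 = 105.4→105, 57 + 39.6 = 96.6→97, 87 + 33.6 = 120.6→121) → #696179

#574D68, #696179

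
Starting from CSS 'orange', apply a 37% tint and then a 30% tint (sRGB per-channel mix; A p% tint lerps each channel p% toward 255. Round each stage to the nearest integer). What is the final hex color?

#FFD78E

CSS orange is rgb(255, 165, 0).
Lerp each channel 37% toward 255:
  R: 255 + 0 = 255 → 255
  G: 165 + 33.3 = 198.3 → 198
  B: 0 + 94.35 = 94.35 → 94
After the tint: rgb(255, 198, 94) = #FFC65E.
Lerp each channel 30% toward 255:
  R: 255 + 0 = 255 → 255
  G: 198 + 0.3×(255−198) = 198 + 17.1 = 215.1 → 215
  B: 94 + 0.3×(255−94) = 94 + 48.3 = 142.3 → 142
rgb(255, 215, 142) = #FFD78E.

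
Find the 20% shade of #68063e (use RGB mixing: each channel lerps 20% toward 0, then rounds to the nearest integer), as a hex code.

#68063e is rgb(104, 6, 62).
Lerp each channel 20% toward 0:
  R: 104 + 0.2×(0−104) = 104 − 20.8 = 83.2 → 83
  G: 6 − 1.2 = 4.8 → 5
  B: 62 + 0.2×(0−62) = 62 − 12.4 = 49.6 → 50
rgb(83, 5, 50) = #530532.

#530532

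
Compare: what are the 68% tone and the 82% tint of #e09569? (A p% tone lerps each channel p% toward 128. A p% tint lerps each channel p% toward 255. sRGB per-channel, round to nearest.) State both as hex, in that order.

#9f8779, #f9ece4

#e09569 is rgb(224, 149, 105).
68% tone:
  R: 224 + 0.68×(128−224) = 224 − 65.28 = 158.72 → 159
  G: 149 + 0.68×(128−149) = 149 − 14.28 = 134.72 → 135
  B: 105 + 15.64 = 120.64 → 121
  → #9f8779
82% tint:
  R: 224 + 0.82×(255−224) = 224 + 25.42 = 249.42 → 249
  G: 149 + 0.82×(255−149) = 149 + 86.92 = 235.92 → 236
  B: 105 + 0.82×(255−105) = 105 + 123 = 228 → 228
  → #f9ece4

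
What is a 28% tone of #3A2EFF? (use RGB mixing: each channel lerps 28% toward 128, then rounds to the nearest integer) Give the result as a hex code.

#3A2EFF is rgb(58, 46, 255).
Lerp each channel 28% toward 128:
  R: 58 + 19.6 = 77.6 → 78
  G: 46 + 0.28×(128−46) = 46 + 22.96 = 68.96 → 69
  B: 255 + 0.28×(128−255) = 255 − 35.56 = 219.44 → 219
rgb(78, 69, 219) = #4E45DB.

#4E45DB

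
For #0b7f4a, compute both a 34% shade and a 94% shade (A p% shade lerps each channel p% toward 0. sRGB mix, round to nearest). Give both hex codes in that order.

#0b7f4a is rgb(11, 127, 74).
34% shade:
  R: 11 + 0.34×(0−11) = 11 − 3.74 = 7.26 → 7
  G: 127 + 0.34×(0−127) = 127 − 43.18 = 83.82 → 84
  B: 74 − 25.16 = 48.84 → 49
  → #075431
94% shade:
  R: 11 + 0.94×(0−11) = 11 − 10.34 = 0.66 → 1
  G: 127 − 119.38 = 7.62 → 8
  B: 74 − 69.56 = 4.44 → 4
  → #010804

#075431, #010804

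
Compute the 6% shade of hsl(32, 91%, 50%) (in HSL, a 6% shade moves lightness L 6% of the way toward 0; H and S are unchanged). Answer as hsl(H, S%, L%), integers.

L moves 6% from 50 toward 0: 50 − 3 = 47 → 47.
H and S are unchanged.

hsl(32, 91%, 47%)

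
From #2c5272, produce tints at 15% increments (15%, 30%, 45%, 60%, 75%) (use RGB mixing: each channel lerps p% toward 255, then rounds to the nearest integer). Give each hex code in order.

#4c6c87, #6b869c, #8ba0b1, #abbac7, #cad4dc

#2c5272 is rgb(44, 82, 114).
15%: (44 + 31.65 = 75.65→76, 82 + 25.95 = 107.95→108, 114 + 21.15 = 135.15→135) → #4c6c87
30%: (44 + 63.3 = 107.3→107, 82 + 51.9 = 133.9→134, 114 + 42.3 = 156.3→156) → #6b869c
45%: (44 + 94.95 = 138.95→139, 82 + 77.85 = 159.85→160, 114 + 63.45 = 177.45→177) → #8ba0b1
60%: (44 + 126.6 = 170.6→171, 82 + 103.8 = 185.8→186, 114 + 84.6 = 198.6→199) → #abbac7
75%: (44 + 158.25 = 202.25→202, 82 + 129.75 = 211.75→212, 114 + 105.75 = 219.75→220) → #cad4dc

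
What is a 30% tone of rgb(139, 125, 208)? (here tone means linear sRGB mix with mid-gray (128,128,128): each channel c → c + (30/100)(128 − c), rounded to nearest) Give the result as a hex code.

#887EB8

Lerp each channel 30% toward 128:
  R: 139 − 3.3 = 135.7 → 136
  G: 125 + 0.3×(128−125) = 125 + 0.9 = 125.9 → 126
  B: 208 + 0.3×(128−208) = 208 − 24 = 184 → 184
rgb(136, 126, 184) = #887EB8.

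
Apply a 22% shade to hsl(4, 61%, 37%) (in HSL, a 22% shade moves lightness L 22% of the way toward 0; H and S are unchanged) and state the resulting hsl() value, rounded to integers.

L moves 22% from 37 toward 0: 37 − 8.14 = 28.86 → 29.
H and S are unchanged.

hsl(4, 61%, 29%)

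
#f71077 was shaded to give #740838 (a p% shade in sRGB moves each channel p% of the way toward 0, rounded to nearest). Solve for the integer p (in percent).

53%

#f71077 is rgb(247, 16, 119); #740838 is rgb(116, 8, 56).
On the R channel (widest range): 116 ≈ 247 + (p/100)(0 − 247), so p ≈ 100×(116 − 247)/(0 − 247) = -13100/-247 = 53.04.
p = 53 reproduces all three channels after rounding.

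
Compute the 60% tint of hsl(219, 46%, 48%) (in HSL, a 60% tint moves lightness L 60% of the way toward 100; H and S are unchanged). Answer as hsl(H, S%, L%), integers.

L moves 60% from 48 toward 100: 48 + 31.2 = 79.2 → 79.
H and S are unchanged.

hsl(219, 46%, 79%)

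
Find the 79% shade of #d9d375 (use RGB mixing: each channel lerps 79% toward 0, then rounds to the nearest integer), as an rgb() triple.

#d9d375 is rgb(217, 211, 117).
A 79% shade moves each channel 79% toward 0:
  R: 217 − 171.43 = 45.57 → 46
  G: 211 + 0.79×(0−211) = 211 − 166.69 = 44.31 → 44
  B: 117 + 0.79×(0−117) = 117 − 92.43 = 24.57 → 25

rgb(46, 44, 25)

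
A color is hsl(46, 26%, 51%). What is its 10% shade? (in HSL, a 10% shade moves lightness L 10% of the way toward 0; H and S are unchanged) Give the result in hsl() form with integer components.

L moves 10% from 51 toward 0: 51 − 5.1 = 45.9 → 46.
H and S are unchanged.

hsl(46, 26%, 46%)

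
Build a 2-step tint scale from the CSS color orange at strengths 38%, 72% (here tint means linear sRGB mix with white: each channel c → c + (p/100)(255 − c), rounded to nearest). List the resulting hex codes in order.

#FFC761, #FFE6B8

CSS orange is rgb(255, 165, 0).
38%: (255→255, 165 + 34.2 = 199.2→199, 0 + 96.9 = 96.9→97) → #FFC761
72%: (255→255, 165 + 64.8 = 229.8→230, 0 + 183.6 = 183.6→184) → #FFE6B8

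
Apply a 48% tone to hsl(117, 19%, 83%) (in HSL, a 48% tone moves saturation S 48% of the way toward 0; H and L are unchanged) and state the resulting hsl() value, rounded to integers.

hsl(117, 10%, 83%)

S moves 48% from 19 toward 0: 19 − 9.12 = 9.88 → 10.
H and L are unchanged.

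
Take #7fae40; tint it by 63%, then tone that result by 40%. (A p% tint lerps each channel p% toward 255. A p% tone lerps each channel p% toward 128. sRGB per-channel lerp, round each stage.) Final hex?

#7fae40 is rgb(127, 174, 64).
Per channel, c → c + 0.63(255 − c):
  R: 127 + 80.64 = 207.64 → 208
  G: 174 + 0.63×(255−174) = 174 + 51.03 = 225.03 → 225
  B: 64 + 0.63×(255−64) = 64 + 120.33 = 184.33 → 184
After the tint: rgb(208, 225, 184) = #d0e1b8.
A 40% tone moves each channel 40% toward 128:
  R: 208 − 32 = 176 → 176
  G: 225 − 38.8 = 186.2 → 186
  B: 184 + 0.4×(128−184) = 184 − 22.4 = 161.6 → 162
rgb(176, 186, 162) = #b0baa2.

#b0baa2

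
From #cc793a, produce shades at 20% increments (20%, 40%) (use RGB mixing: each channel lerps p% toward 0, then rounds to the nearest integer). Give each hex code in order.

#a3612e, #7a4923

#cc793a is rgb(204, 121, 58).
20%: (204 − 40.8 = 163.2→163, 121 − 24.2 = 96.8→97, 58 − 11.6 = 46.4→46) → #a3612e
40%: (204 − 81.6 = 122.4→122, 121 − 48.4 = 72.6→73, 58 − 23.2 = 34.8→35) → #7a4923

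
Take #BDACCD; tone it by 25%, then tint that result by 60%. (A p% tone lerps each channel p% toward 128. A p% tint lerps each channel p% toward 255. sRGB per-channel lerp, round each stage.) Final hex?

#BDACCD is rgb(189, 172, 205).
Per channel, c → c + 0.25(128 − c):
  R: 189 + 0.25×(128−189) = 189 − 15.25 = 173.75 → 174
  G: 172 − 11 = 161 → 161
  B: 205 + 0.25×(128−205) = 205 − 19.25 = 185.75 → 186
After the tone: rgb(174, 161, 186) = #AEA1BA.
Per channel, c → c + 0.6(255 − c):
  R: 174 + 0.6×(255−174) = 174 + 48.6 = 222.6 → 223
  G: 161 + 0.6×(255−161) = 161 + 56.4 = 217.4 → 217
  B: 186 + 0.6×(255−186) = 186 + 41.4 = 227.4 → 227
rgb(223, 217, 227) = #DFD9E3.

#DFD9E3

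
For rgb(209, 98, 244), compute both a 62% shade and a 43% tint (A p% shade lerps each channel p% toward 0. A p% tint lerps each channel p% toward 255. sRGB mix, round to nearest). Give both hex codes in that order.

#4f255d, #e5a6f9

62% shade:
  R: 209 + 0.62×(0−209) = 209 − 129.58 = 79.42 → 79
  G: 98 − 60.76 = 37.24 → 37
  B: 244 − 151.28 = 92.72 → 93
  → #4f255d
43% tint:
  R: 209 + 19.78 = 228.78 → 229
  G: 98 + 67.51 = 165.51 → 166
  B: 244 + 4.73 = 248.73 → 249
  → #e5a6f9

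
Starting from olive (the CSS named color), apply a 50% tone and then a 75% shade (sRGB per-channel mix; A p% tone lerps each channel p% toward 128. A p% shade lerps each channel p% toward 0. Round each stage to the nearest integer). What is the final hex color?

#202010

CSS olive is rgb(128, 128, 0).
Lerp each channel 50% toward 128:
  R: 128 + 0.5×(128−128) = 128 + 0 = 128 → 128
  G: 128 + 0 = 128 → 128
  B: 0 + 64 = 64 → 64
After the tone: rgb(128, 128, 64) = #808040.
Lerp each channel 75% toward 0:
  R: 128 − 96 = 32 → 32
  G: 128 − 96 = 32 → 32
  B: 64 + 0.75×(0−64) = 64 − 48 = 16 → 16
rgb(32, 32, 16) = #202010.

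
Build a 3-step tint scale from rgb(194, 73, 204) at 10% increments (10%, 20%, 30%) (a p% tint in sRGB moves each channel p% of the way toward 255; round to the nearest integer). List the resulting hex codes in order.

10%: (194 + 6.1 = 200.1→200, 73 + 18.2 = 91.2→91, 204 + 5.1 = 209.1→209) → #c85bd1
20%: (194 + 12.2 = 206.2→206, 73 + 36.4 = 109.4→109, 204 + 10.2 = 214.2→214) → #ce6dd6
30%: (194 + 18.3 = 212.3→212, 73 + 54.6 = 127.6→128, 204 + 15.3 = 219.3→219) → #d480db

#c85bd1, #ce6dd6, #d480db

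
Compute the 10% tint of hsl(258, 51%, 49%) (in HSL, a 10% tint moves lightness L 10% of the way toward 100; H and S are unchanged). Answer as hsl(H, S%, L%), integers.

L moves 10% from 49 toward 100: 49 + 5.1 = 54.1 → 54.
H and S are unchanged.

hsl(258, 51%, 54%)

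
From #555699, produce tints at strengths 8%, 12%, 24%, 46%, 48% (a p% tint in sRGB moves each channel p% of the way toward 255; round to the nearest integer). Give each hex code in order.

#6364A1, #696AA5, #7E7FB1, #A3A4C8, #A7A7CA

#555699 is rgb(85, 86, 153).
8%: (85 + 13.6 = 98.6→99, 86 + 13.52 = 99.52→100, 153 + 8.16 = 161.16→161) → #6364A1
12%: (85 + 20.4 = 105.4→105, 86 + 20.28 = 106.28→106, 153 + 12.24 = 165.24→165) → #696AA5
24%: (85 + 40.8 = 125.8→126, 86 + 40.56 = 126.56→127, 153 + 24.48 = 177.48→177) → #7E7FB1
46%: (85 + 78.2 = 163.2→163, 86 + 77.74 = 163.74→164, 153 + 46.92 = 199.92→200) → #A3A4C8
48%: (85 + 81.6 = 166.6→167, 86 + 81.12 = 167.12→167, 153 + 48.96 = 201.96→202) → #A7A7CA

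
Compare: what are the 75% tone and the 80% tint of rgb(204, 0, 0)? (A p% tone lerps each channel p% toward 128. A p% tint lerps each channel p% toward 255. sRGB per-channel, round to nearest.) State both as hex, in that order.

#936060, #F5CCCC

75% tone:
  R: 204 + 0.75×(128−204) = 204 − 57 = 147 → 147
  G: 0 + 0.75×(128−0) = 0 + 96 = 96 → 96
  B: 0 + 96 = 96 → 96
  → #936060
80% tint:
  R: 204 + 0.8×(255−204) = 204 + 40.8 = 244.8 → 245
  G: 0 + 0.8×(255−0) = 0 + 204 = 204 → 204
  B: 0 + 0.8×(255−0) = 0 + 204 = 204 → 204
  → #F5CCCC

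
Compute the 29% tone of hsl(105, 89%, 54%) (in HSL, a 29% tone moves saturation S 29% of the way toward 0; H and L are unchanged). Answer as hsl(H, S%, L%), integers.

S moves 29% from 89 toward 0: 89 − 25.81 = 63.19 → 63.
H and L are unchanged.

hsl(105, 63%, 54%)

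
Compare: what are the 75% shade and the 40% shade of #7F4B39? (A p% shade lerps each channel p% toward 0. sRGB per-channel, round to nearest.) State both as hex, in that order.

#7F4B39 is rgb(127, 75, 57).
75% shade:
  R: 127 − 95.25 = 31.75 → 32
  G: 75 − 56.25 = 18.75 → 19
  B: 57 + 0.75×(0−57) = 57 − 42.75 = 14.25 → 14
  → #20130E
40% shade:
  R: 127 + 0.4×(0−127) = 127 − 50.8 = 76.2 → 76
  G: 75 + 0.4×(0−75) = 75 − 30 = 45 → 45
  B: 57 + 0.4×(0−57) = 57 − 22.8 = 34.2 → 34
  → #4C2D22

#20130E, #4C2D22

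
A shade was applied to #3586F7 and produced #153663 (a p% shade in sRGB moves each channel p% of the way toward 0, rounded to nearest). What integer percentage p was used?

60%

#3586F7 is rgb(53, 134, 247); #153663 is rgb(21, 54, 99).
On the B channel (widest range): 99 ≈ 247 + (p/100)(0 − 247), so p ≈ 100×(99 − 247)/(0 − 247) = -14800/-247 = 59.92.
p = 60 reproduces all three channels after rounding.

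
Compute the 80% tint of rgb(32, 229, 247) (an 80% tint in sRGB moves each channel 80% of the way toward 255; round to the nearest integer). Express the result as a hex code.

#D2FAFD

Per channel, c → c + 0.8(255 − c):
  R: 32 + 178.4 = 210.4 → 210
  G: 229 + 20.8 = 249.8 → 250
  B: 247 + 6.4 = 253.4 → 253
rgb(210, 250, 253) = #D2FAFD.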